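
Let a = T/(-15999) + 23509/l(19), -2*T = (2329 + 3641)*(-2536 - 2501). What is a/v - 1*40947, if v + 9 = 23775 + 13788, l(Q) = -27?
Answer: -110709312525880/2703719007 ≈ -40947.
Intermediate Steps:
v = 37554 (v = -9 + (23775 + 13788) = -9 + 37563 = 37554)
T = 15035445 (T = -(2329 + 3641)*(-2536 - 2501)/2 = -2985*(-5037) = -½*(-30070890) = 15035445)
a = -260692502/143991 (a = 15035445/(-15999) + 23509/(-27) = 15035445*(-1/15999) + 23509*(-1/27) = -5011815/5333 - 23509/27 = -260692502/143991 ≈ -1810.5)
a/v - 1*40947 = -260692502/143991/37554 - 1*40947 = -260692502/143991*1/37554 - 40947 = -130346251/2703719007 - 40947 = -110709312525880/2703719007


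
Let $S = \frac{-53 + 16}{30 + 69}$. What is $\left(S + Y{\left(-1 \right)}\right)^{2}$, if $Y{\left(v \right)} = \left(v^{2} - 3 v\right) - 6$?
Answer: $\frac{55225}{9801} \approx 5.6346$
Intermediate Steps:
$S = - \frac{37}{99} \approx -0.37374$
$Y{\left(v \right)} = -6 + v^{2} - 3 v$
$\left(S + Y{\left(-1 \right)}\right)^{2} = \left(- \frac{37}{99} - \left(3 - 1\right)\right)^{2} = \left(- \frac{37}{99} + \left(-6 + 1 + 3\right)\right)^{2} = \left(- \frac{37}{99} - 2\right)^{2} = \left(- \frac{235}{99}\right)^{2} = \frac{55225}{9801}$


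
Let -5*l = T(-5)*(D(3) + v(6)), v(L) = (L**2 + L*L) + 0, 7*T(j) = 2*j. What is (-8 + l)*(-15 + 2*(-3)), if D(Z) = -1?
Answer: -258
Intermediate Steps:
T(j) = 2*j/7 (T(j) = (2*j)/7 = 2*j/7)
v(L) = 2*L**2 (v(L) = (L**2 + L**2) + 0 = 2*L**2 + 0 = 2*L**2)
l = 142/7 (l = -(2/7)*(-5)*(-1 + 2*6**2)/5 = -(-2)*(-1 + 2*36)/7 = -(-2)*(-1 + 72)/7 = -(-2)*71/7 = -1/5*(-710/7) = 142/7 ≈ 20.286)
(-8 + l)*(-15 + 2*(-3)) = (-8 + 142/7)*(-15 + 2*(-3)) = 86*(-15 - 6)/7 = (86/7)*(-21) = -258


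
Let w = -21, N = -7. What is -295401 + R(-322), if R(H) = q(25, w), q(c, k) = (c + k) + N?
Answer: -295404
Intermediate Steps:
q(c, k) = -7 + c + k (q(c, k) = (c + k) - 7 = -7 + c + k)
R(H) = -3 (R(H) = -7 + 25 - 21 = -3)
-295401 + R(-322) = -295401 - 3 = -295404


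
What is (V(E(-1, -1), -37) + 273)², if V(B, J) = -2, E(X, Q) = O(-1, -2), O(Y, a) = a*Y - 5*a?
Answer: 73441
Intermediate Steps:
O(Y, a) = -5*a + Y*a (O(Y, a) = Y*a - 5*a = -5*a + Y*a)
E(X, Q) = 12 (E(X, Q) = -2*(-5 - 1) = -2*(-6) = 12)
(V(E(-1, -1), -37) + 273)² = (-2 + 273)² = 271² = 73441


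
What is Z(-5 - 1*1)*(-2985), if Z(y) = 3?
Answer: -8955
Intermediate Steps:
Z(-5 - 1*1)*(-2985) = 3*(-2985) = -8955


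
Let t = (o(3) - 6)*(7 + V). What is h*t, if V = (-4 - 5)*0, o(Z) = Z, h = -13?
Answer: 273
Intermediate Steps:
V = 0 (V = -9*0 = 0)
t = -21 (t = (3 - 6)*(7 + 0) = -3*7 = -21)
h*t = -13*(-21) = 273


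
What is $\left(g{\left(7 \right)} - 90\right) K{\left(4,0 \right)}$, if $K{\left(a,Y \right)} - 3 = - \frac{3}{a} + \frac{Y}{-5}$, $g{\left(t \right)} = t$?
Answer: $- \frac{747}{4} \approx -186.75$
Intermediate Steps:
$K{\left(a,Y \right)} = 3 - \frac{3}{a} - \frac{Y}{5}$ ($K{\left(a,Y \right)} = 3 + \left(- \frac{3}{a} + \frac{Y}{-5}\right) = 3 + \left(- \frac{3}{a} + Y \left(- \frac{1}{5}\right)\right) = 3 - \left(\frac{3}{a} + \frac{Y}{5}\right) = 3 - \frac{3}{a} - \frac{Y}{5}$)
$\left(g{\left(7 \right)} - 90\right) K{\left(4,0 \right)} = \left(7 - 90\right) \left(3 - \frac{3}{4} - 0\right) = - 83 \left(3 - \frac{3}{4} + 0\right) = \left(-83\right) \frac{9}{4} = - \frac{747}{4}$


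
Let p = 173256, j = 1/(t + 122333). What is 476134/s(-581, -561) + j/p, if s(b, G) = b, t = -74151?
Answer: -3974681209750747/4850083763952 ≈ -819.51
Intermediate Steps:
j = 1/48182 (j = 1/(-74151 + 122333) = 1/48182 ≈ 2.0755e-5)
476134/s(-581, -561) + j/p = 476134/(-581) + (1/48182)/173256 = 476134*(-1/581) + (1/48182)*(1/173256) = -476134/581 + 1/8347820592 = -3974681209750747/4850083763952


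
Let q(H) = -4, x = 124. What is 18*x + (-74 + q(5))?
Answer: 2154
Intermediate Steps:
18*x + (-74 + q(5)) = 18*124 + (-74 - 4) = 2232 - 78 = 2154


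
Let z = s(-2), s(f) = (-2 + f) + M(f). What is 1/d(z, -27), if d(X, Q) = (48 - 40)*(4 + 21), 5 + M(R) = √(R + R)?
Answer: 1/200 ≈ 0.0050000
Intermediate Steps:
M(R) = -5 + √2*√R (M(R) = -5 + √(R + R) = -5 + √(2*R) = -5 + √2*√R)
s(f) = -7 + f + √2*√f (s(f) = (-2 + f) + (-5 + √2*√f) = -7 + f + √2*√f)
z = -9 + 2*I (z = -7 - 2 + √2*√(-2) = -7 - 2 + √2*(I*√2) = -7 - 2 + 2*I = -9 + 2*I ≈ -9.0 + 2.0*I)
d(X, Q) = 200 (d(X, Q) = 8*25 = 200)
1/d(z, -27) = 1/200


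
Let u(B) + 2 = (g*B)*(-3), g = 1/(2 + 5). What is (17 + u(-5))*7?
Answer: 120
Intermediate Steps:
g = 1/7 ≈ 0.14286
u(B) = -2 - 3*B/7 (u(B) = -2 + (B/7)*(-3) = -2 - 3*B/7)
(17 + u(-5))*7 = (17 + (-2 - 3/7*(-5)))*7 = (17 + (-2 + 15/7))*7 = (17 + 1/7)*7 = (120/7)*7 = 120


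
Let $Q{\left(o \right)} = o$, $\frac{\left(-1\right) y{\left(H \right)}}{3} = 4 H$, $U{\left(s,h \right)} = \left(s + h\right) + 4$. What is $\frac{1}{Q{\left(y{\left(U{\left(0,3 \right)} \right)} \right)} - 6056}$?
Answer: $- \frac{1}{6140} \approx -0.00016287$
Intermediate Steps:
$U{\left(s,h \right)} = 4 + h + s$ ($U{\left(s,h \right)} = \left(h + s\right) + 4 = 4 + h + s$)
$y{\left(H \right)} = - 12 H$ ($y{\left(H \right)} = - 3 \cdot 4 H = - 12 H$)
$\frac{1}{Q{\left(y{\left(U{\left(0,3 \right)} \right)} \right)} - 6056} = \frac{1}{- 12 \left(4 + 3 + 0\right) - 6056} = \frac{1}{\left(-12\right) 7 - 6056} = \frac{1}{-84 - 6056} = \frac{1}{-6140} = - \frac{1}{6140}$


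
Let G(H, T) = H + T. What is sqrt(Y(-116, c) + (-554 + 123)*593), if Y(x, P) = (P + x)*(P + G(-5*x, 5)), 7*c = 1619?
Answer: I*sqrt(7912369)/7 ≈ 401.84*I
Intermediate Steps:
c = 1619/7 (c = (1/7)*1619 = 1619/7 ≈ 231.29)
Y(x, P) = (P + x)*(5 + P - 5*x) (Y(x, P) = (P + x)*(P + (-5*x + 5)) = (P + x)*(P + (5 - 5*x)) = (P + x)*(5 + P - 5*x))
sqrt(Y(-116, c) + (-554 + 123)*593) = sqrt(((1619/7)**2 + (1619/7)*(-116) - 5*1619/7*(-1 - 116) - 5*(-116)*(-1 - 116)) + (-554 + 123)*593) = sqrt((2621161/49 - 187804/7 - 5*1619/7*(-117) - 5*(-116)*(-117)) - 431*593) = sqrt((2621161/49 - 187804/7 + 947115/7 - 67860) - 255583) = sqrt(4611198/49 - 255583) = sqrt(-7912369/49) = I*sqrt(7912369)/7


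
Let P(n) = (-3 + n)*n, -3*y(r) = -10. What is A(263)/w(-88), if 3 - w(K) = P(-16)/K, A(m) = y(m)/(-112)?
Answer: -55/11928 ≈ -0.0046110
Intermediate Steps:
y(r) = 10/3 (y(r) = -1/3*(-10) = 10/3)
P(n) = n*(-3 + n)
A(m) = -5/168 (A(m) = (10/3)/(-112) = (10/3)*(-1/112) = -5/168)
w(K) = 3 - 304/K (w(K) = 3 - (-16*(-3 - 16))/K = 3 - (-16*(-19))/K = 3 - 304/K)
A(263)/w(-88) = -5/(168*(3 - 304/(-88))) = -5/(168*(3 - 304*(-1/88))) = -5/(168*(3 + 38/11)) = -5/(168*71/11) = -5/168*11/71 = -55/11928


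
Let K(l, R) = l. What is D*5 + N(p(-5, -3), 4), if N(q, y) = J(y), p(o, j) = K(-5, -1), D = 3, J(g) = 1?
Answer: 16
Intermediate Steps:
p(o, j) = -5
N(q, y) = 1
D*5 + N(p(-5, -3), 4) = 3*5 + 1 = 15 + 1 = 16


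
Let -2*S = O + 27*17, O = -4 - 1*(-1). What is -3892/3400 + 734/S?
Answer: -105718/24225 ≈ -4.3640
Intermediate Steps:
O = -3 (O = -4 + 1 = -3)
S = -228 (S = -(-3 + 27*17)/2 = -(-3 + 459)/2 = -½*456 = -228)
-3892/3400 + 734/S = -3892/3400 + 734/(-228) = -3892*1/3400 + 734*(-1/228) = -973/850 - 367/114 = -105718/24225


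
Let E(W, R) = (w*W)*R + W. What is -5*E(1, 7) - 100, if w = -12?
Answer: 315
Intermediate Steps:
E(W, R) = W - 12*R*W (E(W, R) = (-12*W)*R + W = -12*R*W + W = W - 12*R*W)
-5*E(1, 7) - 100 = -5*(1 - 12*7) - 100 = -5*(1 - 84) - 100 = -5*(-83) - 100 = 415 - 100 = 315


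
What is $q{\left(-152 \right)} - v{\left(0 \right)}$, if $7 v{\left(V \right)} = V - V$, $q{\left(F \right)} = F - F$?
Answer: $0$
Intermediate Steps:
$q{\left(F \right)} = 0$
$v{\left(V \right)} = 0$ ($v{\left(V \right)} = \frac{V - V}{7} = \frac{1}{7} \cdot 0 = 0$)
$q{\left(-152 \right)} - v{\left(0 \right)} = 0 - 0 = 0 + 0 = 0$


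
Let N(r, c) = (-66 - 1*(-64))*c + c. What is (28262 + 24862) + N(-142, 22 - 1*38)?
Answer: 53140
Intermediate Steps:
N(r, c) = -c (N(r, c) = (-66 + 64)*c + c = -2*c + c = -c)
(28262 + 24862) + N(-142, 22 - 1*38) = (28262 + 24862) - (22 - 1*38) = 53124 - (22 - 38) = 53124 - 1*(-16) = 53124 + 16 = 53140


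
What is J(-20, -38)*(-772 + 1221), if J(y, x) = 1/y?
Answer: -449/20 ≈ -22.450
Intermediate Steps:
J(-20, -38)*(-772 + 1221) = (-772 + 1221)/(-20) = -1/20*449 = -449/20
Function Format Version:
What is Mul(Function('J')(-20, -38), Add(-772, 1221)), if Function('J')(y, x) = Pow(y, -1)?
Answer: Rational(-449, 20) ≈ -22.450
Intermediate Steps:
Mul(Function('J')(-20, -38), Add(-772, 1221)) = Mul(Pow(-20, -1), Add(-772, 1221)) = Mul(Rational(-1, 20), 449) = Rational(-449, 20)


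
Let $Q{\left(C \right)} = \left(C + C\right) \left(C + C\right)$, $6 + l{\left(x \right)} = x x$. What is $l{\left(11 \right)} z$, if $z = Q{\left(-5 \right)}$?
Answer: $11500$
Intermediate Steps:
$l{\left(x \right)} = -6 + x^{2}$ ($l{\left(x \right)} = -6 + x x = -6 + x^{2}$)
$Q{\left(C \right)} = 4 C^{2}$ ($Q{\left(C \right)} = 2 C 2 C = 4 C^{2}$)
$z = 100$ ($z = 4 \left(-5\right)^{2} = 4 \cdot 25 = 100$)
$l{\left(11 \right)} z = \left(-6 + 11^{2}\right) 100 = \left(-6 + 121\right) 100 = 115 \cdot 100 = 11500$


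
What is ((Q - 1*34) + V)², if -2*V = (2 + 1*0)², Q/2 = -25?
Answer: 7396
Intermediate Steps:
Q = -50 (Q = 2*(-25) = -50)
V = -2 (V = -(2 + 1*0)²/2 = -(2 + 0)²/2 = -½*2² = -½*4 = -2)
((Q - 1*34) + V)² = ((-50 - 1*34) - 2)² = ((-50 - 34) - 2)² = (-84 - 2)² = (-86)² = 7396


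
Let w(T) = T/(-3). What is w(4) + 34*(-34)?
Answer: -3472/3 ≈ -1157.3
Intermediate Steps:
w(T) = -T/3 (w(T) = T*(-⅓) = -T/3)
w(4) + 34*(-34) = -⅓*4 + 34*(-34) = -4/3 - 1156 = -3472/3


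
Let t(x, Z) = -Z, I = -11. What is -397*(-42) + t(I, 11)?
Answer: 16663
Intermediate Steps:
-397*(-42) + t(I, 11) = -397*(-42) - 1*11 = 16674 - 11 = 16663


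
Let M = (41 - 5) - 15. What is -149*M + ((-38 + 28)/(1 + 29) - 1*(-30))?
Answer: -9298/3 ≈ -3099.3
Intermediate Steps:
M = 21 (M = 36 - 15 = 21)
-149*M + ((-38 + 28)/(1 + 29) - 1*(-30)) = -149*21 + ((-38 + 28)/(1 + 29) - 1*(-30)) = -3129 + (-10/30 + 30) = -3129 + (-10*1/30 + 30) = -3129 + (-⅓ + 30) = -3129 + 89/3 = -9298/3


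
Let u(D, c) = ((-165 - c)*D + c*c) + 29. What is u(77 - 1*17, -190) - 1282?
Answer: 36347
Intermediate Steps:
u(D, c) = 29 + c² + D*(-165 - c) (u(D, c) = (D*(-165 - c) + c²) + 29 = (c² + D*(-165 - c)) + 29 = 29 + c² + D*(-165 - c))
u(77 - 1*17, -190) - 1282 = (29 + (-190)² - 165*(77 - 1*17) - 1*(77 - 1*17)*(-190)) - 1282 = (29 + 36100 - 165*(77 - 17) - 1*(77 - 17)*(-190)) - 1282 = (29 + 36100 - 165*60 - 1*60*(-190)) - 1282 = (29 + 36100 - 9900 + 11400) - 1282 = 37629 - 1282 = 36347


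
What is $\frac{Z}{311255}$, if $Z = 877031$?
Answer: $\frac{877031}{311255} \approx 2.8177$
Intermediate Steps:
$\frac{Z}{311255} = \frac{877031}{311255}$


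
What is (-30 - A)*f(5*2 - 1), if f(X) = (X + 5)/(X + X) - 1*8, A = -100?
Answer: -4550/9 ≈ -505.56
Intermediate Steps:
f(X) = -8 + (5 + X)/(2*X) (f(X) = (5 + X)/((2*X)) - 8 = (5 + X)*(1/(2*X)) - 8 = (5 + X)/(2*X) - 8 = -8 + (5 + X)/(2*X))
(-30 - A)*f(5*2 - 1) = (-30 - 1*(-100))*(5*(1 - 3*(5*2 - 1))/(2*(5*2 - 1))) = (-30 + 100)*(5*(1 - 3*(10 - 1))/(2*(10 - 1))) = 70*((5/2)*(1 - 3*9)/9) = 70*((5/2)*(⅑)*(1 - 27)) = 70*((5/2)*(⅑)*(-26)) = 70*(-65/9) = -4550/9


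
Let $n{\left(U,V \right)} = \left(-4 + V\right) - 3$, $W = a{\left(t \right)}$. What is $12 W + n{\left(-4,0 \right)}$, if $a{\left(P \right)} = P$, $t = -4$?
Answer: $-55$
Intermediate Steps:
$W = -4$
$n{\left(U,V \right)} = -7 + V$
$12 W + n{\left(-4,0 \right)} = 12 \left(-4\right) + \left(-7 + 0\right) = -48 - 7 = -55$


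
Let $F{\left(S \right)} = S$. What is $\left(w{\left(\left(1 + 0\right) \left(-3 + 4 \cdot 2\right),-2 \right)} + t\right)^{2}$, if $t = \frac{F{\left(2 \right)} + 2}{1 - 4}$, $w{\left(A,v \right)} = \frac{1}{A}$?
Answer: $\frac{289}{225} \approx 1.2844$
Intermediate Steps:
$t = - \frac{4}{3}$ ($t = \frac{2 + 2}{1 - 4} = \frac{4}{-3} = 4 \left(- \frac{1}{3}\right) = - \frac{4}{3} \approx -1.3333$)
$\left(w{\left(\left(1 + 0\right) \left(-3 + 4 \cdot 2\right),-2 \right)} + t\right)^{2} = \left(\frac{1}{\left(1 + 0\right) \left(-3 + 4 \cdot 2\right)} - \frac{4}{3}\right)^{2} = \left(\frac{1}{1 \left(-3 + 8\right)} - \frac{4}{3}\right)^{2} = \left(\frac{1}{1 \cdot 5} - \frac{4}{3}\right)^{2} = \left(\frac{1}{5} - \frac{4}{3}\right)^{2} = \left(- \frac{17}{15}\right)^{2} = \frac{289}{225}$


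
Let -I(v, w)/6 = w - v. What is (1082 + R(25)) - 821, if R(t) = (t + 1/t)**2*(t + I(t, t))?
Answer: 398401/25 ≈ 15936.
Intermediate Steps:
I(v, w) = -6*w + 6*v (I(v, w) = -6*(w - v) = -6*w + 6*v)
R(t) = t*(t + 1/t)**2 (R(t) = (t + 1/t)**2*(t + (-6*t + 6*t)) = (t + 1/t)**2*(t + 0) = (t + 1/t)**2*t = t*(t + 1/t)**2)
(1082 + R(25)) - 821 = (1082 + (1 + 25**2)**2/25) - 821 = (1082 + (1 + 625)**2/25) - 821 = (1082 + (1/25)*626**2) - 821 = (1082 + (1/25)*391876) - 821 = (1082 + 391876/25) - 821 = 418926/25 - 821 = 398401/25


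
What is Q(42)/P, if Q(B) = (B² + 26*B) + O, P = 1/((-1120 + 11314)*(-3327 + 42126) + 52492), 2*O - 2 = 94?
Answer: 1148733822192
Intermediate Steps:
O = 48 (O = 1 + (½)*94 = 1 + 47 = 48)
P = 1/395569498 (P = 1/(10194*38799 + 52492) = 1/(395517006 + 52492) = 1/395569498 ≈ 2.5280e-9)
Q(B) = 48 + B² + 26*B (Q(B) = (B² + 26*B) + 48 = 48 + B² + 26*B)
Q(42)/P = (48 + 42² + 26*42)/(1/395569498) = (48 + 1764 + 1092)*395569498 = 2904*395569498 = 1148733822192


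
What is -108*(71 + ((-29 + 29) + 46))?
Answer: -12636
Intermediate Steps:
-108*(71 + ((-29 + 29) + 46)) = -108*(71 + (0 + 46)) = -108*(71 + 46) = -108*117 = -12636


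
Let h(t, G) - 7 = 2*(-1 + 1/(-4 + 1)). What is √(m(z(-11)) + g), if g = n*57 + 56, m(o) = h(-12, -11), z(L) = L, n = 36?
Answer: √19011/3 ≈ 45.960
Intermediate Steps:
h(t, G) = 13/3 (h(t, G) = 7 + 2*(-1 + 1/(-4 + 1)) = 7 + 2*(-1 + 1/(-3)) = 7 + 2*(-1 - ⅓) = 7 + 2*(-4/3) = 7 - 8/3 = 13/3)
m(o) = 13/3
g = 2108 (g = 36*57 + 56 = 2052 + 56 = 2108)
√(m(z(-11)) + g) = √(13/3 + 2108) = √(6337/3) = √19011/3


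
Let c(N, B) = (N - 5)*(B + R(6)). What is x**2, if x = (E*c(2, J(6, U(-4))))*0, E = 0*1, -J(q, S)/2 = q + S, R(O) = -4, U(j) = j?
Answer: 0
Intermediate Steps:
J(q, S) = -2*S - 2*q (J(q, S) = -2*(q + S) = -2*(S + q) = -2*S - 2*q)
c(N, B) = (-5 + N)*(-4 + B) (c(N, B) = (N - 5)*(B - 4) = (-5 + N)*(-4 + B))
E = 0
x = 0 (x = (0*(20 - 5*(-2*(-4) - 2*6) - 4*2 + (-2*(-4) - 2*6)*2))*0 = (0*(20 - 5*(8 - 12) - 8 + (8 - 12)*2))*0 = (0*(20 - 5*(-4) - 8 - 4*2))*0 = (0*(20 + 20 - 8 - 8))*0 = (0*24)*0 = 0*0 = 0)
x**2 = 0**2 = 0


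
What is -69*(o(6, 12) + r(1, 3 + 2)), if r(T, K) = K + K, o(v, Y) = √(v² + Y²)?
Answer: -690 - 414*√5 ≈ -1615.7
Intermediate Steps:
o(v, Y) = √(Y² + v²)
r(T, K) = 2*K
-69*(o(6, 12) + r(1, 3 + 2)) = -69*(√(12² + 6²) + 2*(3 + 2)) = -69*(√(144 + 36) + 2*5) = -69*(√180 + 10) = -69*(6*√5 + 10) = -69*(10 + 6*√5) = -690 - 414*√5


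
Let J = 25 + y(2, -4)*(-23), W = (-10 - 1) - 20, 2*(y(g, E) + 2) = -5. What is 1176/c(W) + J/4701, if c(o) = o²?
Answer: 11303729/9035322 ≈ 1.2511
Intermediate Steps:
y(g, E) = -9/2 (y(g, E) = -2 + (½)*(-5) = -2 - 5/2 = -9/2)
W = -31 (W = -11 - 20 = -31)
J = 257/2 (J = 25 - 9/2*(-23) = 25 + 207/2 = 257/2 ≈ 128.50)
1176/c(W) + J/4701 = 1176/((-31)²) + (257/2)/4701 = 1176/961 + (257/2)*(1/4701) = 1176*(1/961) + 257/9402 = 1176/961 + 257/9402 = 11303729/9035322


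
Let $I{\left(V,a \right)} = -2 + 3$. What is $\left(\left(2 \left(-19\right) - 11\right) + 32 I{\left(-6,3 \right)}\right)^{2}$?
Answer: $289$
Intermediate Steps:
$I{\left(V,a \right)} = 1$
$\left(\left(2 \left(-19\right) - 11\right) + 32 I{\left(-6,3 \right)}\right)^{2} = \left(\left(2 \left(-19\right) - 11\right) + 32 \cdot 1\right)^{2} = \left(\left(-38 - 11\right) + 32\right)^{2} = \left(-49 + 32\right)^{2} = \left(-17\right)^{2} = 289$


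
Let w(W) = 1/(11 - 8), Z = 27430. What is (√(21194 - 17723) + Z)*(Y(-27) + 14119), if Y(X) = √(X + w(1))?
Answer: (27430 + √3471)*(42357 + 4*I*√15)/3 ≈ 3.8812e+8 + 1.4195e+5*I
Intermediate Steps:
w(W) = ⅓ (w(W) = 1/3 = ⅓)
Y(X) = √(⅓ + X) (Y(X) = √(X + ⅓) = √(⅓ + X))
(√(21194 - 17723) + Z)*(Y(-27) + 14119) = (√(21194 - 17723) + 27430)*(√(3 + 9*(-27))/3 + 14119) = (√3471 + 27430)*(√(3 - 243)/3 + 14119) = (27430 + √3471)*(√(-240)/3 + 14119) = (27430 + √3471)*((4*I*√15)/3 + 14119) = (27430 + √3471)*(4*I*√15/3 + 14119) = (27430 + √3471)*(14119 + 4*I*√15/3) = (14119 + 4*I*√15/3)*(27430 + √3471)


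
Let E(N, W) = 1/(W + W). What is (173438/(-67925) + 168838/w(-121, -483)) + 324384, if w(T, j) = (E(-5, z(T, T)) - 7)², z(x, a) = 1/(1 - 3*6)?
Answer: 21220172265882/65275925 ≈ 3.2508e+5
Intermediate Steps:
z(x, a) = -1/17 (z(x, a) = 1/(1 - 18) = 1/(-17) = -1/17)
E(N, W) = 1/(2*W)
w(T, j) = 961/4 (w(T, j) = (1/(2*(-1/17)) - 7)² = ((½)*(-17) - 7)² = (-17/2 - 7)² = (-31/2)² = 961/4)
(173438/(-67925) + 168838/w(-121, -483)) + 324384 = (173438/(-67925) + 168838/(961/4)) + 324384 = (173438*(-1/67925) + 168838*(4/961)) + 324384 = (-173438/67925 + 675352/961) + 324384 = 45706610682/65275925 + 324384 = 21220172265882/65275925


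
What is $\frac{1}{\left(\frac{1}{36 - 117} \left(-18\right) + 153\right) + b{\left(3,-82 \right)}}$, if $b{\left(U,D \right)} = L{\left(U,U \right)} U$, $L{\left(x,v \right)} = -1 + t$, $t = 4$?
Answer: $\frac{9}{1460} \approx 0.0061644$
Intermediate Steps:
$L{\left(x,v \right)} = 3$ ($L{\left(x,v \right)} = -1 + 4 = 3$)
$b{\left(U,D \right)} = 3 U$
$\frac{1}{\left(\frac{1}{36 - 117} \left(-18\right) + 153\right) + b{\left(3,-82 \right)}} = \frac{1}{\left(\frac{1}{36 - 117} \left(-18\right) + 153\right) + 3 \cdot 3} = \frac{1}{\left(\frac{1}{-81} \left(-18\right) + 153\right) + 9} = \frac{1}{\left(\left(- \frac{1}{81}\right) \left(-18\right) + 153\right) + 9} = \frac{1}{\left(\frac{2}{9} + 153\right) + 9} = \frac{1}{\frac{1379}{9} + 9} = \frac{1}{\frac{1460}{9}} = \frac{9}{1460}$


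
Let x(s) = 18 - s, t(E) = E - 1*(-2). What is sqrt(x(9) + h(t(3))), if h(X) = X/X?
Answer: sqrt(10) ≈ 3.1623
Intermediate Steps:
t(E) = 2 + E (t(E) = E + 2 = 2 + E)
h(X) = 1
sqrt(x(9) + h(t(3))) = sqrt((18 - 1*9) + 1) = sqrt((18 - 9) + 1) = sqrt(9 + 1) = sqrt(10)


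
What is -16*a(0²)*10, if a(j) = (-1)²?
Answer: -160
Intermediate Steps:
a(j) = 1
-16*a(0²)*10 = -16*1*10 = -16*10 = -160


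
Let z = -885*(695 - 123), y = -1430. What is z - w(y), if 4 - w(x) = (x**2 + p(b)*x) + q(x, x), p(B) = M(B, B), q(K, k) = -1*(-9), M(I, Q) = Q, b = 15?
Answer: 1517235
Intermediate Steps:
q(K, k) = 9
p(B) = B
z = -506220 (z = -885*572 = -506220)
w(x) = -5 - x**2 - 15*x (w(x) = 4 - ((x**2 + 15*x) + 9) = 4 - (9 + x**2 + 15*x) = 4 + (-9 - x**2 - 15*x) = -5 - x**2 - 15*x)
z - w(y) = -506220 - (-5 - 1*(-1430)**2 - 15*(-1430)) = -506220 - (-5 - 1*2044900 + 21450) = -506220 - (-5 - 2044900 + 21450) = -506220 - 1*(-2023455) = -506220 + 2023455 = 1517235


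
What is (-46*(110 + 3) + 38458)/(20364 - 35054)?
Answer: -3326/1469 ≈ -2.2641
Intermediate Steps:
(-46*(110 + 3) + 38458)/(20364 - 35054) = (-46*113 + 38458)/(-14690) = (-5198 + 38458)*(-1/14690) = 33260*(-1/14690) = -3326/1469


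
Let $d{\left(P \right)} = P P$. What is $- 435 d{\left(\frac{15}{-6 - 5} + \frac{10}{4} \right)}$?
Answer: $- \frac{271875}{484} \approx -561.73$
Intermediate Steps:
$d{\left(P \right)} = P^{2}$
$- 435 d{\left(\frac{15}{-6 - 5} + \frac{10}{4} \right)} = - 435 \left(\frac{15}{-6 - 5} + \frac{10}{4}\right)^{2} = - 435 \left(\frac{15}{-11} + 10 \cdot \frac{1}{4}\right)^{2} = - 435 \left(15 \left(- \frac{1}{11}\right) + \frac{5}{2}\right)^{2} = - 435 \left(- \frac{15}{11} + \frac{5}{2}\right)^{2} = - 435 \left(\frac{25}{22}\right)^{2} = \left(-435\right) \frac{625}{484} = - \frac{271875}{484}$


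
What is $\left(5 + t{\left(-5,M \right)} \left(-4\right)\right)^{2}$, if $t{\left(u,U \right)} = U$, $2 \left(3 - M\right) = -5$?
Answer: $289$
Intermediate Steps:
$M = \frac{11}{2}$ ($M = 3 - - \frac{5}{2} = 3 + \frac{5}{2} = \frac{11}{2} \approx 5.5$)
$\left(5 + t{\left(-5,M \right)} \left(-4\right)\right)^{2} = \left(5 + \frac{11}{2} \left(-4\right)\right)^{2} = \left(5 - 22\right)^{2} = \left(-17\right)^{2} = 289$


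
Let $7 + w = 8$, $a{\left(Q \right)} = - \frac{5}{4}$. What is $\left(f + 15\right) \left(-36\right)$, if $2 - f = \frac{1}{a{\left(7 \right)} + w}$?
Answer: $-756$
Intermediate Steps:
$a{\left(Q \right)} = - \frac{5}{4}$ ($a{\left(Q \right)} = \left(-5\right) \frac{1}{4} = - \frac{5}{4}$)
$w = 1$ ($w = -7 + 8 = 1$)
$f = 6$ ($f = 2 - \frac{1}{- \frac{5}{4} + 1} = 2 - \frac{1}{- \frac{1}{4}} = 2 - -4 = 2 + 4 = 6$)
$\left(f + 15\right) \left(-36\right) = \left(6 + 15\right) \left(-36\right) = 21 \left(-36\right) = -756$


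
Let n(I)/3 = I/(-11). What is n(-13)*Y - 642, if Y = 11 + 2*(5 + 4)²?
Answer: -315/11 ≈ -28.636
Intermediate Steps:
n(I) = -3*I/11 (n(I) = 3*(I/(-11)) = 3*(I*(-1/11)) = 3*(-I/11) = -3*I/11)
Y = 173 (Y = 11 + 2*9² = 11 + 2*81 = 11 + 162 = 173)
n(-13)*Y - 642 = -3/11*(-13)*173 - 642 = (39/11)*173 - 642 = 6747/11 - 642 = -315/11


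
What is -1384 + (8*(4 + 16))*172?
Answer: 26136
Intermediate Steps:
-1384 + (8*(4 + 16))*172 = -1384 + (8*20)*172 = -1384 + 160*172 = -1384 + 27520 = 26136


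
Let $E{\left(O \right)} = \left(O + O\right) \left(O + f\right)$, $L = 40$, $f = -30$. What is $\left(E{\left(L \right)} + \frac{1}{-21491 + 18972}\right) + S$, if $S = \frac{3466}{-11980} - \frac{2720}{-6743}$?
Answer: $\frac{7400603796579}{9249440530} \approx 800.11$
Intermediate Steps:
$E{\left(O \right)} = 2 O \left(-30 + O\right)$ ($E{\left(O \right)} = \left(O + O\right) \left(O - 30\right) = 2 O \left(-30 + O\right)$)
$S = \frac{4607181}{40390570}$ ($S = 3466 \left(- \frac{1}{11980}\right) - - \frac{2720}{6743} = - \frac{1733}{5990} + \frac{2720}{6743} = \frac{4607181}{40390570} \approx 0.11407$)
$\left(E{\left(L \right)} + \frac{1}{-21491 + 18972}\right) + S = \left(2 \cdot 40 \left(-30 + 40\right) + \frac{1}{-21491 + 18972}\right) + \frac{4607181}{40390570} = \left(2 \cdot 40 \cdot 10 + \frac{1}{-2519}\right) + \frac{4607181}{40390570} = \left(800 - \frac{1}{2519}\right) + \frac{4607181}{40390570} = \frac{2015199}{2519} + \frac{4607181}{40390570} = \frac{7400603796579}{9249440530}$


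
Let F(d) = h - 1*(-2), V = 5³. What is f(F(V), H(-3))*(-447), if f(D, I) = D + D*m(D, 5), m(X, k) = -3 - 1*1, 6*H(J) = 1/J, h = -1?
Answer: 1341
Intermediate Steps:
V = 125
F(d) = 1 (F(d) = -1 - 1*(-2) = -1 + 2 = 1)
H(J) = 1/(6*J)
m(X, k) = -4 (m(X, k) = -3 - 1 = -4)
f(D, I) = -3*D (f(D, I) = D + D*(-4) = D - 4*D = -3*D)
f(F(V), H(-3))*(-447) = -3*1*(-447) = -3*(-447) = 1341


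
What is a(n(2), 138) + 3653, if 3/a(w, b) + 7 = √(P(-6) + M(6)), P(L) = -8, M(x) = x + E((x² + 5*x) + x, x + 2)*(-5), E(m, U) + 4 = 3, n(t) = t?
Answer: 168017/46 - 3*√3/46 ≈ 3652.4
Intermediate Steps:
E(m, U) = -1 (E(m, U) = -4 + 3 = -1)
M(x) = 5 + x (M(x) = x - 1*(-5) = x + 5 = 5 + x)
a(w, b) = 3/(-7 + √3) (a(w, b) = 3/(-7 + √(-8 + (5 + 6))) = 3/(-7 + √(-8 + 11)) = 3/(-7 + √3))
a(n(2), 138) + 3653 = (-21/46 - 3*√3/46) + 3653 = 168017/46 - 3*√3/46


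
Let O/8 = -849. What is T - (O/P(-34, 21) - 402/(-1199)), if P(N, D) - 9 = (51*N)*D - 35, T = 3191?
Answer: 17424621934/5461445 ≈ 3190.5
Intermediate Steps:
O = -6792 (O = 8*(-849) = -6792)
P(N, D) = -26 + 51*D*N (P(N, D) = 9 + ((51*N)*D - 35) = 9 + (51*D*N - 35) = 9 + (-35 + 51*D*N) = -26 + 51*D*N)
T - (O/P(-34, 21) - 402/(-1199)) = 3191 - (-6792/(-26 + 51*21*(-34)) - 402/(-1199)) = 3191 - (-6792/(-26 - 36414) - 402*(-1/1199)) = 3191 - (-6792/(-36440) + 402/1199) = 3191 - (-6792*(-1/36440) + 402/1199) = 3191 - (849/4555 + 402/1199) = 3191 - 1*2849061/5461445 = 3191 - 2849061/5461445 = 17424621934/5461445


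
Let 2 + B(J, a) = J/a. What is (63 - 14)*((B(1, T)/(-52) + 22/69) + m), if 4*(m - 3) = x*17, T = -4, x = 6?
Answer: 20297221/14352 ≈ 1414.2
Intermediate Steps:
B(J, a) = -2 + J/a
m = 57/2 (m = 3 + (6*17)/4 = 3 + (1/4)*102 = 3 + 51/2 = 57/2 ≈ 28.500)
(63 - 14)*((B(1, T)/(-52) + 22/69) + m) = (63 - 14)*(((-2 + 1/(-4))/(-52) + 22/69) + 57/2) = 49*(((-2 + 1*(-1/4))*(-1/52) + 22*(1/69)) + 57/2) = 49*(((-2 - 1/4)*(-1/52) + 22/69) + 57/2) = 49*((-9/4*(-1/52) + 22/69) + 57/2) = 49*((9/208 + 22/69) + 57/2) = 49*(5197/14352 + 57/2) = 49*(414229/14352) = 20297221/14352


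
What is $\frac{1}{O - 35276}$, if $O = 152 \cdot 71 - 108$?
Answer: $- \frac{1}{24592} \approx -4.0664 \cdot 10^{-5}$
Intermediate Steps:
$O = 10684$ ($O = 10792 - 108 = 10684$)
$\frac{1}{O - 35276} = \frac{1}{10684 - 35276} = \frac{1}{-24592} = - \frac{1}{24592}$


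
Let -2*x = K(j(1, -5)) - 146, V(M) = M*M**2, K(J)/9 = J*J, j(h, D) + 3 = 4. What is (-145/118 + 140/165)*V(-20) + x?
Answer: 12114739/3894 ≈ 3111.1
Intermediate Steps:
j(h, D) = 1 (j(h, D) = -3 + 4 = 1)
K(J) = 9*J**2 (K(J) = 9*(J*J) = 9*J**2)
V(M) = M**3
x = 137/2 (x = -(9*1**2 - 146)/2 = -(9*1 - 146)/2 = -(9 - 146)/2 = -1/2*(-137) = 137/2 ≈ 68.500)
(-145/118 + 140/165)*V(-20) + x = (-145/118 + 140/165)*(-20)**3 + 137/2 = (-145*1/118 + 140*(1/165))*(-8000) + 137/2 = (-145/118 + 28/33)*(-8000) + 137/2 = -1481/3894*(-8000) + 137/2 = 5924000/1947 + 137/2 = 12114739/3894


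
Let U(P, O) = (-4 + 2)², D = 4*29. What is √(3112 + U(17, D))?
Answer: 2*√779 ≈ 55.821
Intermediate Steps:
D = 116
U(P, O) = 4 (U(P, O) = (-2)² = 4)
√(3112 + U(17, D)) = √(3112 + 4) = √3116 = 2*√779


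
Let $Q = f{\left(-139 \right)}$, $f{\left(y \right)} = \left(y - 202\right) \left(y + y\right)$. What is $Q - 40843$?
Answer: $53955$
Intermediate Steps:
$f{\left(y \right)} = 2 y \left(-202 + y\right)$ ($f{\left(y \right)} = \left(-202 + y\right) 2 y = 2 y \left(-202 + y\right)$)
$Q = 94798$ ($Q = 2 \left(-139\right) \left(-202 - 139\right) = 2 \left(-139\right) \left(-341\right) = 94798$)
$Q - 40843 = 94798 - 40843 = 53955$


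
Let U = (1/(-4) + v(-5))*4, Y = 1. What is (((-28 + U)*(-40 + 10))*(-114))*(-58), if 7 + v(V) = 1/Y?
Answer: 10513080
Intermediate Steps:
v(V) = -6 (v(V) = -7 + 1/1 = -7 + 1 = -6)
U = -25 (U = (1/(-4) - 6)*4 = (-1/4 - 6)*4 = -25/4*4 = -25)
(((-28 + U)*(-40 + 10))*(-114))*(-58) = (((-28 - 25)*(-40 + 10))*(-114))*(-58) = (-53*(-30)*(-114))*(-58) = (1590*(-114))*(-58) = -181260*(-58) = 10513080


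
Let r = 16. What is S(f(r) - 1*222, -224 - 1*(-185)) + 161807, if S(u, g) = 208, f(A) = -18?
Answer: 162015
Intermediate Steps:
S(f(r) - 1*222, -224 - 1*(-185)) + 161807 = 208 + 161807 = 162015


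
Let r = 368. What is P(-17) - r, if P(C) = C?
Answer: -385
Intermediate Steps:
P(-17) - r = -17 - 1*368 = -17 - 368 = -385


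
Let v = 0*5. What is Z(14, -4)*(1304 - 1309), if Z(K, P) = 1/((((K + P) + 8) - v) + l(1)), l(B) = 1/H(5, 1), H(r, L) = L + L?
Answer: -10/37 ≈ -0.27027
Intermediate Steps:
H(r, L) = 2*L
v = 0
l(B) = ½ (l(B) = 1/(2*1) = 1/2 = ½)
Z(K, P) = 1/(17/2 + K + P) (Z(K, P) = 1/((((K + P) + 8) - 1*0) + ½) = 1/(((8 + K + P) + 0) + ½) = 1/((8 + K + P) + ½) = 1/(17/2 + K + P))
Z(14, -4)*(1304 - 1309) = (2/(17 + 2*14 + 2*(-4)))*(1304 - 1309) = (2/(17 + 28 - 8))*(-5) = (2/37)*(-5) = -10/37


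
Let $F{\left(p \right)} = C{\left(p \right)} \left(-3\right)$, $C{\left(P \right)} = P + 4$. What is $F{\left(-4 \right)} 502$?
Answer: $0$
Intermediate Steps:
$C{\left(P \right)} = 4 + P$
$F{\left(p \right)} = -12 - 3 p$ ($F{\left(p \right)} = \left(4 + p\right) \left(-3\right) = -12 - 3 p$)
$F{\left(-4 \right)} 502 = \left(-12 - -12\right) 502 = \left(-12 + 12\right) 502 = 0 \cdot 502 = 0$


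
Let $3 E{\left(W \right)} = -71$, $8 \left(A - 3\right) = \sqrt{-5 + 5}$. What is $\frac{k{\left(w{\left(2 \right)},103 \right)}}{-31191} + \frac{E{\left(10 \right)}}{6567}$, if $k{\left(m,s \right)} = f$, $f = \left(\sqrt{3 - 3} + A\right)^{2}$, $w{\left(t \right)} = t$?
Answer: $- \frac{797290}{204831297} \approx -0.0038924$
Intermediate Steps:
$A = 3$ ($A = 3 + \frac{\sqrt{-5 + 5}}{8} = 3 + \frac{\sqrt{0}}{8} = 3 + \frac{1}{8} \cdot 0 = 3 + 0 = 3$)
$E{\left(W \right)} = - \frac{71}{3}$ ($E{\left(W \right)} = \frac{1}{3} \left(-71\right) = - \frac{71}{3}$)
$f = 9$ ($f = \left(\sqrt{3 - 3} + 3\right)^{2} = \left(\sqrt{0} + 3\right)^{2} = \left(0 + 3\right)^{2} = 3^{2} = 9$)
$k{\left(m,s \right)} = 9$
$\frac{k{\left(w{\left(2 \right)},103 \right)}}{-31191} + \frac{E{\left(10 \right)}}{6567} = \frac{9}{-31191} - \frac{71}{3 \cdot 6567} = 9 \left(- \frac{1}{31191}\right) - \frac{71}{19701} = - \frac{3}{10397} - \frac{71}{19701} = - \frac{797290}{204831297}$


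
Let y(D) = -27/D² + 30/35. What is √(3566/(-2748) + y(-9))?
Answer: I*√7954086/3206 ≈ 0.87969*I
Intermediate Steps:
y(D) = 6/7 - 27/D² (y(D) = -27/D² + 30*(1/35) = -27/D² + 6/7 = 6/7 - 27/D²)
√(3566/(-2748) + y(-9)) = √(3566/(-2748) + (6/7 - 27/(-9)²)) = √(3566*(-1/2748) + (6/7 - 27*1/81)) = √(-1783/1374 + (6/7 - ⅓)) = √(-1783/1374 + 11/21) = √(-2481/3206) = I*√7954086/3206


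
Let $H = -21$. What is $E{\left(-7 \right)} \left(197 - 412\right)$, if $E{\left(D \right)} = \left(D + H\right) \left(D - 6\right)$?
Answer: $-78260$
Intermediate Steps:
$E{\left(D \right)} = \left(-21 + D\right) \left(-6 + D\right)$ ($E{\left(D \right)} = \left(D - 21\right) \left(D - 6\right) = \left(-21 + D\right) \left(-6 + D\right)$)
$E{\left(-7 \right)} \left(197 - 412\right) = \left(126 + \left(-7\right)^{2} - -189\right) \left(197 - 412\right) = \left(126 + 49 + 189\right) \left(-215\right) = 364 \left(-215\right) = -78260$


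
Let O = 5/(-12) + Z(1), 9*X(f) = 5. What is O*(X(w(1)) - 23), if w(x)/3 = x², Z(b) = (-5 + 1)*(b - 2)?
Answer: -4343/54 ≈ -80.426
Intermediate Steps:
Z(b) = 8 - 4*b (Z(b) = -4*(-2 + b) = 8 - 4*b)
w(x) = 3*x²
X(f) = 5/9 (X(f) = (⅑)*5 = 5/9)
O = 43/12 (O = 5/(-12) + (8 - 4*1) = -1/12*5 + (8 - 4) = -5/12 + 4 = 43/12 ≈ 3.5833)
O*(X(w(1)) - 23) = 43*(5/9 - 23)/12 = (43/12)*(-202/9) = -4343/54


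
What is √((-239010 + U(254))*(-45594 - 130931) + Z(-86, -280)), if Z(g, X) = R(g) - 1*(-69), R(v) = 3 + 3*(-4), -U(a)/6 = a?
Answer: √42460264410 ≈ 2.0606e+5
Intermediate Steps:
U(a) = -6*a
R(v) = -9 (R(v) = 3 - 12 = -9)
Z(g, X) = 60 (Z(g, X) = -9 - 1*(-69) = -9 + 69 = 60)
√((-239010 + U(254))*(-45594 - 130931) + Z(-86, -280)) = √((-239010 - 6*254)*(-45594 - 130931) + 60) = √((-239010 - 1524)*(-176525) + 60) = √(-240534*(-176525) + 60) = √(42460264350 + 60) = √42460264410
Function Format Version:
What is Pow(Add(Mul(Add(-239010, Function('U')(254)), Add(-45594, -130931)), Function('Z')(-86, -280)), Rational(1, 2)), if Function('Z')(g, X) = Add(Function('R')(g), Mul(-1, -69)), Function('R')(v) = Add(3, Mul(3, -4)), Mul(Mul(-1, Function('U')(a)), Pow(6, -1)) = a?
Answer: Pow(42460264410, Rational(1, 2)) ≈ 2.0606e+5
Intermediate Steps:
Function('U')(a) = Mul(-6, a)
Function('R')(v) = -9 (Function('R')(v) = Add(3, -12) = -9)
Function('Z')(g, X) = 60 (Function('Z')(g, X) = Add(-9, Mul(-1, -69)) = Add(-9, 69) = 60)
Pow(Add(Mul(Add(-239010, Function('U')(254)), Add(-45594, -130931)), Function('Z')(-86, -280)), Rational(1, 2)) = Pow(Add(Mul(Add(-239010, Mul(-6, 254)), Add(-45594, -130931)), 60), Rational(1, 2)) = Pow(Add(Mul(Add(-239010, -1524), -176525), 60), Rational(1, 2)) = Pow(Add(Mul(-240534, -176525), 60), Rational(1, 2)) = Pow(Add(42460264350, 60), Rational(1, 2)) = Pow(42460264410, Rational(1, 2))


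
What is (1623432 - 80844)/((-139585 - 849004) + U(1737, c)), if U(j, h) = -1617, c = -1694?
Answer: -771294/495103 ≈ -1.5578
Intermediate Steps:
(1623432 - 80844)/((-139585 - 849004) + U(1737, c)) = (1623432 - 80844)/((-139585 - 849004) - 1617) = 1542588/(-988589 - 1617) = 1542588/(-990206) = 1542588*(-1/990206) = -771294/495103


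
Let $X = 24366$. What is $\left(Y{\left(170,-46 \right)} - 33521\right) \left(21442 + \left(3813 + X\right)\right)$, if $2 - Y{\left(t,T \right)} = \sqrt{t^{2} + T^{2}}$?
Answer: $-1663246299 - 99242 \sqrt{7754} \approx -1.672 \cdot 10^{9}$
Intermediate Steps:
$Y{\left(t,T \right)} = 2 - \sqrt{T^{2} + t^{2}}$ ($Y{\left(t,T \right)} = 2 - \sqrt{t^{2} + T^{2}} = 2 - \sqrt{T^{2} + t^{2}}$)
$\left(Y{\left(170,-46 \right)} - 33521\right) \left(21442 + \left(3813 + X\right)\right) = \left(\left(2 - \sqrt{\left(-46\right)^{2} + 170^{2}}\right) - 33521\right) \left(21442 + \left(3813 + 24366\right)\right) = \left(\left(2 - \sqrt{2116 + 28900}\right) - 33521\right) \left(21442 + 28179\right) = \left(\left(2 - \sqrt{31016}\right) - 33521\right) 49621 = \left(\left(2 - 2 \sqrt{7754}\right) - 33521\right) 49621 = \left(-33519 - 2 \sqrt{7754}\right) 49621 = -1663246299 - 99242 \sqrt{7754}$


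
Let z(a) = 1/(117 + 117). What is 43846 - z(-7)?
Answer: 10259963/234 ≈ 43846.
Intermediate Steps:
z(a) = 1/234
43846 - z(-7) = 43846 - 1*1/234 = 43846 - 1/234 = 10259963/234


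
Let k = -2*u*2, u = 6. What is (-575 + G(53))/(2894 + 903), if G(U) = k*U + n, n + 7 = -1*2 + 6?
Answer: -1850/3797 ≈ -0.48723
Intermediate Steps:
k = -24 (k = -2*6*2 = -12*2 = -24)
n = -3 (n = -7 + (-1*2 + 6) = -7 + (-2 + 6) = -7 + 4 = -3)
G(U) = -3 - 24*U (G(U) = -24*U - 3 = -3 - 24*U)
(-575 + G(53))/(2894 + 903) = (-575 + (-3 - 24*53))/(2894 + 903) = (-575 + (-3 - 1272))/3797 = (-575 - 1275)*(1/3797) = -1850*1/3797 = -1850/3797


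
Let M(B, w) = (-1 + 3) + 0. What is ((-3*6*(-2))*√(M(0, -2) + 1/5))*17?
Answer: 612*√55/5 ≈ 907.74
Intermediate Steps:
M(B, w) = 2 (M(B, w) = 2 + 0 = 2)
((-3*6*(-2))*√(M(0, -2) + 1/5))*17 = ((-3*6*(-2))*√(2 + 1/5))*17 = ((-18*(-2))*√(2 + ⅕))*17 = (36*√(11/5))*17 = (36*(√55/5))*17 = (36*√55/5)*17 = 612*√55/5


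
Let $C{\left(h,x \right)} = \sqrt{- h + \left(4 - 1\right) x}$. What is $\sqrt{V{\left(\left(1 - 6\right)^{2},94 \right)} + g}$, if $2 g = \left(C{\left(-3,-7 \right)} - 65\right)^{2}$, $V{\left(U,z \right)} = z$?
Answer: $\frac{\sqrt{8790 - 780 i \sqrt{2}}}{2} \approx 46.969 - 2.9357 i$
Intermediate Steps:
$C{\left(h,x \right)} = \sqrt{- h + 3 x}$
$g = \frac{\left(-65 + 3 i \sqrt{2}\right)^{2}}{2}$ ($g = \frac{\left(\sqrt{\left(-1\right) \left(-3\right) + 3 \left(-7\right)} - 65\right)^{2}}{2} = \frac{\left(\sqrt{3 - 21} - 65\right)^{2}}{2} = \frac{\left(\sqrt{-18} - 65\right)^{2}}{2} = \frac{\left(3 i \sqrt{2} - 65\right)^{2}}{2} = \frac{\left(-65 + 3 i \sqrt{2}\right)^{2}}{2} \approx 2103.5 - 275.77 i$)
$\sqrt{V{\left(\left(1 - 6\right)^{2},94 \right)} + g} = \sqrt{94 + \left(\frac{4207}{2} - 195 i \sqrt{2}\right)} = \sqrt{\frac{4395}{2} - 195 i \sqrt{2}}$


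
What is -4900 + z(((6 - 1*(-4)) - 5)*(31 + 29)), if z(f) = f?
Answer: -4600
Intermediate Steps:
-4900 + z(((6 - 1*(-4)) - 5)*(31 + 29)) = -4900 + ((6 - 1*(-4)) - 5)*(31 + 29) = -4900 + ((6 + 4) - 5)*60 = -4900 + (10 - 5)*60 = -4900 + 5*60 = -4900 + 300 = -4600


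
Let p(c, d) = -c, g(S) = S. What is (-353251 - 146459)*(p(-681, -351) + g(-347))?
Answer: -166903140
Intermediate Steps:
(-353251 - 146459)*(p(-681, -351) + g(-347)) = (-353251 - 146459)*(-1*(-681) - 347) = -499710*(681 - 347) = -499710*334 = -166903140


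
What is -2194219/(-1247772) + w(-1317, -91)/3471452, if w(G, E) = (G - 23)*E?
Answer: 1942319813417/1082895151236 ≈ 1.7936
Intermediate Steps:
w(G, E) = E*(-23 + G) (w(G, E) = (-23 + G)*E = E*(-23 + G))
-2194219/(-1247772) + w(-1317, -91)/3471452 = -2194219/(-1247772) - 91*(-23 - 1317)/3471452 = -2194219*(-1/1247772) - 91*(-1340)*(1/3471452) = 2194219/1247772 + 121940*(1/3471452) = 2194219/1247772 + 30485/867863 = 1942319813417/1082895151236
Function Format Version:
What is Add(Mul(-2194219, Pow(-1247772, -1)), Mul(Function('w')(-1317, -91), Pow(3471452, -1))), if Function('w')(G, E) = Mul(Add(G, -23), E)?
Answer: Rational(1942319813417, 1082895151236) ≈ 1.7936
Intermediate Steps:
Function('w')(G, E) = Mul(E, Add(-23, G)) (Function('w')(G, E) = Mul(Add(-23, G), E) = Mul(E, Add(-23, G)))
Add(Mul(-2194219, Pow(-1247772, -1)), Mul(Function('w')(-1317, -91), Pow(3471452, -1))) = Add(Mul(-2194219, Pow(-1247772, -1)), Mul(Mul(-91, Add(-23, -1317)), Pow(3471452, -1))) = Add(Mul(-2194219, Rational(-1, 1247772)), Mul(Mul(-91, -1340), Rational(1, 3471452))) = Add(Rational(2194219, 1247772), Mul(121940, Rational(1, 3471452))) = Add(Rational(2194219, 1247772), Rational(30485, 867863)) = Rational(1942319813417, 1082895151236)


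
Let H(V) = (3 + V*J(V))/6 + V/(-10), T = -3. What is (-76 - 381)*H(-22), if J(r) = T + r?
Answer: -1293767/30 ≈ -43126.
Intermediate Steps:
J(r) = -3 + r
H(V) = ½ - V/10 + V*(-3 + V)/6 (H(V) = (3 + V*(-3 + V))/6 + V/(-10) = (3 + V*(-3 + V))*(⅙) + V*(-⅒) = (½ + V*(-3 + V)/6) - V/10 = ½ - V/10 + V*(-3 + V)/6)
(-76 - 381)*H(-22) = (-76 - 381)*(½ - ⅗*(-22) + (⅙)*(-22)²) = -457*(½ + 66/5 + (⅙)*484) = -457*(½ + 66/5 + 242/3) = -457*2831/30 = -1293767/30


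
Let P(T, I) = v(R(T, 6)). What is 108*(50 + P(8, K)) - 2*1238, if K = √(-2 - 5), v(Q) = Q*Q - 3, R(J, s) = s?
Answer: 6488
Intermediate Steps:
v(Q) = -3 + Q² (v(Q) = Q² - 3 = -3 + Q²)
K = I*√7 (K = √(-7) = I*√7 ≈ 2.6458*I)
P(T, I) = 33 (P(T, I) = -3 + 6² = -3 + 36 = 33)
108*(50 + P(8, K)) - 2*1238 = 108*(50 + 33) - 2*1238 = 108*83 - 2476 = 8964 - 2476 = 6488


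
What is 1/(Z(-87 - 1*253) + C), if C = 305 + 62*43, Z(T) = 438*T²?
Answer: 1/50635771 ≈ 1.9749e-8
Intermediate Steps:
C = 2971 (C = 305 + 2666 = 2971)
1/(Z(-87 - 1*253) + C) = 1/(438*(-87 - 1*253)² + 2971) = 1/(438*(-87 - 253)² + 2971) = 1/(438*(-340)² + 2971) = 1/(438*115600 + 2971) = 1/(50632800 + 2971) = 1/50635771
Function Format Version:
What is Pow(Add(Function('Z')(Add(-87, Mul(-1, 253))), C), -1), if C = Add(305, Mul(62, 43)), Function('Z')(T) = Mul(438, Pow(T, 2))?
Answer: Rational(1, 50635771) ≈ 1.9749e-8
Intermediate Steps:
C = 2971 (C = Add(305, 2666) = 2971)
Pow(Add(Function('Z')(Add(-87, Mul(-1, 253))), C), -1) = Pow(Add(Mul(438, Pow(Add(-87, Mul(-1, 253)), 2)), 2971), -1) = Pow(Add(Mul(438, Pow(Add(-87, -253), 2)), 2971), -1) = Pow(Add(Mul(438, Pow(-340, 2)), 2971), -1) = Pow(Add(Mul(438, 115600), 2971), -1) = Pow(Add(50632800, 2971), -1) = Pow(50635771, -1) = Rational(1, 50635771)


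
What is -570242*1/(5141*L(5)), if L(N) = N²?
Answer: -570242/128525 ≈ -4.4368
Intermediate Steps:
-570242*1/(5141*L(5)) = -570242/((53*97)*5²) = -570242/(5141*25) = -570242/128525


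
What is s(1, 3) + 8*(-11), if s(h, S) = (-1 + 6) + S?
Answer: -80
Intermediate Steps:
s(h, S) = 5 + S
s(1, 3) + 8*(-11) = (5 + 3) + 8*(-11) = 8 - 88 = -80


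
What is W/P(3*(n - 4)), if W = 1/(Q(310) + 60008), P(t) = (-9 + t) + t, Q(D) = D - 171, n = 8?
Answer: 1/902205 ≈ 1.1084e-6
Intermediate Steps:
Q(D) = -171 + D
P(t) = -9 + 2*t
W = 1/60147 (W = 1/((-171 + 310) + 60008) = 1/(139 + 60008) = 1/60147 ≈ 1.6626e-5)
W/P(3*(n - 4)) = 1/(60147*(-9 + 2*(3*(8 - 4)))) = 1/(60147*(-9 + 2*(3*4))) = 1/(60147*(-9 + 2*12)) = 1/(60147*(-9 + 24)) = (1/60147)/15 = (1/60147)*(1/15) = 1/902205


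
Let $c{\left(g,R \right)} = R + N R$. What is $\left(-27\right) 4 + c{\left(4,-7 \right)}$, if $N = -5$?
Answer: $-80$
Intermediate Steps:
$c{\left(g,R \right)} = - 4 R$ ($c{\left(g,R \right)} = R - 5 R = - 4 R$)
$\left(-27\right) 4 + c{\left(4,-7 \right)} = \left(-27\right) 4 - -28 = -108 + 28 = -80$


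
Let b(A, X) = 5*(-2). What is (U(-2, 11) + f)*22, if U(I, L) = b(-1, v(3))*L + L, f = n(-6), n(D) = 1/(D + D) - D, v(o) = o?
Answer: -12287/6 ≈ -2047.8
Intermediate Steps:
b(A, X) = -10
n(D) = 1/(2*D) - D
f = 71/12 (f = (½)/(-6) - 1*(-6) = (½)*(-⅙) + 6 = -1/12 + 6 = 71/12 ≈ 5.9167)
U(I, L) = -9*L (U(I, L) = -10*L + L = -9*L)
(U(-2, 11) + f)*22 = (-9*11 + 71/12)*22 = (-99 + 71/12)*22 = -1117/12*22 = -12287/6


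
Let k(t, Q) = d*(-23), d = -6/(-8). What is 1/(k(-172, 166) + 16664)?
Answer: 4/66587 ≈ 6.0072e-5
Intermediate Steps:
d = ¾ (d = -6*(-⅛) = ¾ ≈ 0.75000)
k(t, Q) = -69/4 (k(t, Q) = (¾)*(-23) = -69/4)
1/(k(-172, 166) + 16664) = 1/(-69/4 + 16664) = 1/(66587/4) = 4/66587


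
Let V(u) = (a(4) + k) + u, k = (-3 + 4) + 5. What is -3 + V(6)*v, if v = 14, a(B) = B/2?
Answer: 193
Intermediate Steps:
a(B) = B/2 (a(B) = B*(½) = B/2)
k = 6 (k = 1 + 5 = 6)
V(u) = 8 + u (V(u) = ((½)*4 + 6) + u = (2 + 6) + u = 8 + u)
-3 + V(6)*v = -3 + (8 + 6)*14 = -3 + 14*14 = -3 + 196 = 193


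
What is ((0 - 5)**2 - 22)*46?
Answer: 138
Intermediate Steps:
((0 - 5)**2 - 22)*46 = ((-5)**2 - 22)*46 = (25 - 22)*46 = 3*46 = 138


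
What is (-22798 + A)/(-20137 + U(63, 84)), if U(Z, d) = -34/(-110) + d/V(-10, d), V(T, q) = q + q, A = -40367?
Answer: 2316050/738327 ≈ 3.1369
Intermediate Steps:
V(T, q) = 2*q
U(Z, d) = 89/110 (U(Z, d) = -34/(-110) + d/((2*d)) = -34*(-1/110) + d*(1/(2*d)) = 17/55 + ½ = 89/110)
(-22798 + A)/(-20137 + U(63, 84)) = (-22798 - 40367)/(-20137 + 89/110) = -63165/(-2214981/110) = -63165*(-110/2214981) = 2316050/738327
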